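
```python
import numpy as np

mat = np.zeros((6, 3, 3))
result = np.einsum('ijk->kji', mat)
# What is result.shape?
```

(3, 3, 6)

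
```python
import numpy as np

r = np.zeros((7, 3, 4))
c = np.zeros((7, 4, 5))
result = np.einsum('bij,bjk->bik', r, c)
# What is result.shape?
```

(7, 3, 5)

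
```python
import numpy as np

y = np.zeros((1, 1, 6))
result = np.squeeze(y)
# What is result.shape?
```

(6,)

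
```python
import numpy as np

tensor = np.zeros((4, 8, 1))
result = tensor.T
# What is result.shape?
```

(1, 8, 4)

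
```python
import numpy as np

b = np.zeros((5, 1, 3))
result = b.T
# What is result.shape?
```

(3, 1, 5)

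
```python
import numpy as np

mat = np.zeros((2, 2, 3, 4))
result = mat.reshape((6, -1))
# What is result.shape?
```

(6, 8)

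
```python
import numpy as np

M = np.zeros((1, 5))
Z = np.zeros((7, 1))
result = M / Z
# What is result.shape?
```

(7, 5)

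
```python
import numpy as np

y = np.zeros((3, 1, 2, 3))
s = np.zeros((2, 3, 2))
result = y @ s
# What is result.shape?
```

(3, 2, 2, 2)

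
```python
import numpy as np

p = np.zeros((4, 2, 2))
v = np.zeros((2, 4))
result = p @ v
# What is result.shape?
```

(4, 2, 4)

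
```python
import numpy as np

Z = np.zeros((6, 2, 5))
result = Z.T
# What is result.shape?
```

(5, 2, 6)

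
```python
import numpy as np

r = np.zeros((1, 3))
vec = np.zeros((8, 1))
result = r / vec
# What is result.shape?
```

(8, 3)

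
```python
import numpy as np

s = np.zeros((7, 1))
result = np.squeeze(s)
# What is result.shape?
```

(7,)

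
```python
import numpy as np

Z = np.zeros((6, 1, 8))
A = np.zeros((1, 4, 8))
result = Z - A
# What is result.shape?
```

(6, 4, 8)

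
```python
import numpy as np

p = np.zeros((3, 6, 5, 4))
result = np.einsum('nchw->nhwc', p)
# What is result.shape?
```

(3, 5, 4, 6)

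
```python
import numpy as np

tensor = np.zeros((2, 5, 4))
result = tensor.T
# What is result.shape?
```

(4, 5, 2)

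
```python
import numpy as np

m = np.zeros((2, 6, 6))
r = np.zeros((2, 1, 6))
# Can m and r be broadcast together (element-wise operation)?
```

Yes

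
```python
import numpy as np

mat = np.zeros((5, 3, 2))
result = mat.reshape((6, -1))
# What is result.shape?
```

(6, 5)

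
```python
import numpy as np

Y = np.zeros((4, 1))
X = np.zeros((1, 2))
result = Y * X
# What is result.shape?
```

(4, 2)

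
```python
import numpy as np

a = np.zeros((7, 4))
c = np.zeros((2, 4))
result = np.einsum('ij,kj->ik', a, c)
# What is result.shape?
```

(7, 2)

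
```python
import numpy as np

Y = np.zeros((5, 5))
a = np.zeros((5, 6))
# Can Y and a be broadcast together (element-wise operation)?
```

No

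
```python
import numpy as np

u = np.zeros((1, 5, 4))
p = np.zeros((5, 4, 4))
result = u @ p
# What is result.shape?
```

(5, 5, 4)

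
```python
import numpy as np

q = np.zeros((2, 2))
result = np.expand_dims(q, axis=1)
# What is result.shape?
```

(2, 1, 2)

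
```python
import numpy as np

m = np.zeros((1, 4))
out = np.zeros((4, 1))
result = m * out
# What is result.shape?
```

(4, 4)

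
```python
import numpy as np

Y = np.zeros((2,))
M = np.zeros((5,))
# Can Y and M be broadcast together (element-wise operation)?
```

No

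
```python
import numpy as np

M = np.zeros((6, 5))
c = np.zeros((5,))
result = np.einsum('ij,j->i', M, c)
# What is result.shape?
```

(6,)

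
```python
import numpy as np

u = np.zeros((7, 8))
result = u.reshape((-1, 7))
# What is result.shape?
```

(8, 7)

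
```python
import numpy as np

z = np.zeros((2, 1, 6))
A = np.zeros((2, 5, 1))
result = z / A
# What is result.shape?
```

(2, 5, 6)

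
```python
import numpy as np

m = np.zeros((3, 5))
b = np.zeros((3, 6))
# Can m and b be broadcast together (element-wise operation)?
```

No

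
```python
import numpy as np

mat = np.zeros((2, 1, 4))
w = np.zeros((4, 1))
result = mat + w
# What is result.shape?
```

(2, 4, 4)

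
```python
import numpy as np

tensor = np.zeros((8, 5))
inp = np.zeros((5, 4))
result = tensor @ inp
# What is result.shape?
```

(8, 4)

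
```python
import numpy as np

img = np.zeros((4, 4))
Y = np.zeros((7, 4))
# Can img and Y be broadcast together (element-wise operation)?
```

No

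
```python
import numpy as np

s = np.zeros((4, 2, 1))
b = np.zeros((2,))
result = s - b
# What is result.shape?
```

(4, 2, 2)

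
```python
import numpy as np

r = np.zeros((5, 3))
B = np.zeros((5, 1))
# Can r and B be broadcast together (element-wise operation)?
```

Yes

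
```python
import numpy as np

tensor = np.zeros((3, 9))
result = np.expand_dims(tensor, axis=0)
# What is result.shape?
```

(1, 3, 9)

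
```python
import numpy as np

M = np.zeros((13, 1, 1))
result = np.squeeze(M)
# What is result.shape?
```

(13,)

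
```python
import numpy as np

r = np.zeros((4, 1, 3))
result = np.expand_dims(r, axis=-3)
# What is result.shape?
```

(4, 1, 1, 3)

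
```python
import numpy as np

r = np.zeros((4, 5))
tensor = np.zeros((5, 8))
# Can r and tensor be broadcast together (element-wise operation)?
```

No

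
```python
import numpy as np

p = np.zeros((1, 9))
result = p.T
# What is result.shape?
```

(9, 1)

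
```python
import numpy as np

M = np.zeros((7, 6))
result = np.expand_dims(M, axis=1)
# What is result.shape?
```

(7, 1, 6)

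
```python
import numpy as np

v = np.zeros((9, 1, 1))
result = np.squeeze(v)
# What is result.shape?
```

(9,)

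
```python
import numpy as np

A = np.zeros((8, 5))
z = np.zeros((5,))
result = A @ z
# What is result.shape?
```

(8,)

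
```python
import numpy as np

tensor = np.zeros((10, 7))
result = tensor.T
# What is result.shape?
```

(7, 10)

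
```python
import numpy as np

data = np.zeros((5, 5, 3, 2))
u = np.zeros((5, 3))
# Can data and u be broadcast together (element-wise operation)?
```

No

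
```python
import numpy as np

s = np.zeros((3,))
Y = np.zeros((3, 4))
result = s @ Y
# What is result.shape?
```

(4,)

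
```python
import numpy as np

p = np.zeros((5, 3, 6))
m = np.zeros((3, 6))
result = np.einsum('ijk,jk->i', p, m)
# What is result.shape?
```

(5,)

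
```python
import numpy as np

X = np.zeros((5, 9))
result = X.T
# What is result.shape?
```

(9, 5)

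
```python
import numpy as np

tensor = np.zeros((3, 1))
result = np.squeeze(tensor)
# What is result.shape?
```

(3,)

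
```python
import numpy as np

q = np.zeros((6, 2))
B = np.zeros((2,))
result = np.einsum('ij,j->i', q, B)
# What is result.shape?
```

(6,)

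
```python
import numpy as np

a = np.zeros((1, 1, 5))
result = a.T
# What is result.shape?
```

(5, 1, 1)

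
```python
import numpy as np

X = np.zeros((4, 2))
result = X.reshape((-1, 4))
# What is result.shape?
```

(2, 4)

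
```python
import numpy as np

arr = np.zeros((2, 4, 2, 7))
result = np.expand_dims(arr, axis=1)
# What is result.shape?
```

(2, 1, 4, 2, 7)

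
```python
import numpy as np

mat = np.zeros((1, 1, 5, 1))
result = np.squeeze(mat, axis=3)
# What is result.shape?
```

(1, 1, 5)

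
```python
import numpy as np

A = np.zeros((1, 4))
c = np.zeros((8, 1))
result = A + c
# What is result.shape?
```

(8, 4)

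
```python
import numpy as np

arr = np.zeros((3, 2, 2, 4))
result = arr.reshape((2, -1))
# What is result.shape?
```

(2, 24)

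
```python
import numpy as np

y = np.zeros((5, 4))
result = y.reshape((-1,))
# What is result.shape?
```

(20,)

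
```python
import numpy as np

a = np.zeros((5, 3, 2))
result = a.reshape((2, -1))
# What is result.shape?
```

(2, 15)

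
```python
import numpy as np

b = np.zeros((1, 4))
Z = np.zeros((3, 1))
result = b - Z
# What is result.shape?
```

(3, 4)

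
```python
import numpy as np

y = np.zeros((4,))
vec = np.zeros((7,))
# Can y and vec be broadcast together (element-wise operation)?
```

No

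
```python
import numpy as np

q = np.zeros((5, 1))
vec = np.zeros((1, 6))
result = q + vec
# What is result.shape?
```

(5, 6)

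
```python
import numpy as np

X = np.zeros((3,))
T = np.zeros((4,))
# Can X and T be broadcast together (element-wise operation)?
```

No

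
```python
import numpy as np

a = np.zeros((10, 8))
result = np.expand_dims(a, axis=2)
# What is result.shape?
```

(10, 8, 1)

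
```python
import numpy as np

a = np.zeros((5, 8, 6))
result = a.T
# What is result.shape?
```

(6, 8, 5)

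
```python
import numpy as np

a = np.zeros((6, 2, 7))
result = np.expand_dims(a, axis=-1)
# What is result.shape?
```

(6, 2, 7, 1)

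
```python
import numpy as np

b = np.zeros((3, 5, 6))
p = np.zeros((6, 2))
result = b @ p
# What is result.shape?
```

(3, 5, 2)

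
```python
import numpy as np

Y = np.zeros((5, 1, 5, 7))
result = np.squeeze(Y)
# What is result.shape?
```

(5, 5, 7)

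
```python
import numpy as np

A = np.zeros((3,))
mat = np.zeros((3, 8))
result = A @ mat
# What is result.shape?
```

(8,)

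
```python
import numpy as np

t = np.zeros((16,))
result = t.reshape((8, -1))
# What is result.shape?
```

(8, 2)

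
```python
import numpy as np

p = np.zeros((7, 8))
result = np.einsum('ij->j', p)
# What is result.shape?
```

(8,)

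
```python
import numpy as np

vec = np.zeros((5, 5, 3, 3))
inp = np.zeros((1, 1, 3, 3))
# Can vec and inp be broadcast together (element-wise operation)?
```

Yes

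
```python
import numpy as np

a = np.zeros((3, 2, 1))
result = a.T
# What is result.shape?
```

(1, 2, 3)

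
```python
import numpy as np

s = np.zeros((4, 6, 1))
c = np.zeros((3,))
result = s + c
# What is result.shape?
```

(4, 6, 3)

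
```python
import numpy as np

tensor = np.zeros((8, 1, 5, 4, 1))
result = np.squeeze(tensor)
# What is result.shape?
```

(8, 5, 4)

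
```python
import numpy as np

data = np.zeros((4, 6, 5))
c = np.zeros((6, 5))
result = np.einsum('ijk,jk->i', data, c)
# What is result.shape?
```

(4,)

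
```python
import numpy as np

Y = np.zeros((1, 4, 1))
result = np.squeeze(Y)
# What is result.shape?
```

(4,)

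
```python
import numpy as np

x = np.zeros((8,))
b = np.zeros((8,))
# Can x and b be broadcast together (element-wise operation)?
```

Yes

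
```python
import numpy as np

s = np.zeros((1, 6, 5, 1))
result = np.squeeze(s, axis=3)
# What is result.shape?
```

(1, 6, 5)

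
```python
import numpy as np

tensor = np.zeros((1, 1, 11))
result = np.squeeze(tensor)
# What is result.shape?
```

(11,)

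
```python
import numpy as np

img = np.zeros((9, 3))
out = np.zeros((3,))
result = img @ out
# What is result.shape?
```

(9,)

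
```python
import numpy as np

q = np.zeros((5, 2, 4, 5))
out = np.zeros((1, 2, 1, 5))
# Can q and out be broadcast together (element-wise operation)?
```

Yes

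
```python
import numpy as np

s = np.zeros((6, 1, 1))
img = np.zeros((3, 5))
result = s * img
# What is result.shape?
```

(6, 3, 5)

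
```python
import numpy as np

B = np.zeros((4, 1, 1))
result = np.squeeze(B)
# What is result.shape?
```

(4,)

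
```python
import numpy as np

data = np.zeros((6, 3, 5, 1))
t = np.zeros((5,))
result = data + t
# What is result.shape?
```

(6, 3, 5, 5)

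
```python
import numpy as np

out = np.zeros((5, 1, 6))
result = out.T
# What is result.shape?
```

(6, 1, 5)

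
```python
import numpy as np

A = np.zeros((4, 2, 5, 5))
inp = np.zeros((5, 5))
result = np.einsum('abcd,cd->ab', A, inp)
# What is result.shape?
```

(4, 2)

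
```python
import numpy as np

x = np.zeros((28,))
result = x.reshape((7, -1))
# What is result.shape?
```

(7, 4)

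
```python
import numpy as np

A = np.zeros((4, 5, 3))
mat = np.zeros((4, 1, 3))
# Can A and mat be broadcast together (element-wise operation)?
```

Yes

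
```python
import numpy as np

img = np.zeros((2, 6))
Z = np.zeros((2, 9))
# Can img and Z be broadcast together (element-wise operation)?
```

No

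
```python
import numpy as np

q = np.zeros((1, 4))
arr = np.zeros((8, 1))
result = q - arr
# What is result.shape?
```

(8, 4)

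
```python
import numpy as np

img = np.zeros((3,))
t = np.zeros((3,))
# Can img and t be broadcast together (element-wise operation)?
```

Yes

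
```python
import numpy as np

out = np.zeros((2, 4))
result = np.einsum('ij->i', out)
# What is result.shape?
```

(2,)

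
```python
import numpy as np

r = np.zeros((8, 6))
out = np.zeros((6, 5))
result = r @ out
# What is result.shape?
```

(8, 5)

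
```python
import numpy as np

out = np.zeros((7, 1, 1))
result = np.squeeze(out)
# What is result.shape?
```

(7,)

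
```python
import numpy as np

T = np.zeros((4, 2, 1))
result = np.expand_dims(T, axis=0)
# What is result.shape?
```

(1, 4, 2, 1)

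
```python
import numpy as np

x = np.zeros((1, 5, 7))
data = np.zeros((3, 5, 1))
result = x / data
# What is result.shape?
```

(3, 5, 7)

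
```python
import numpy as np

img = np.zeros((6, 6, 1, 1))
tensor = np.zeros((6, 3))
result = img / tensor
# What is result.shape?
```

(6, 6, 6, 3)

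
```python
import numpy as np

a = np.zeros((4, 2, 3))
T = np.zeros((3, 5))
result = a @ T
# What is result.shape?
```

(4, 2, 5)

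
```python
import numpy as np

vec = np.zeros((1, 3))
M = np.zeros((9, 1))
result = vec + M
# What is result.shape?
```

(9, 3)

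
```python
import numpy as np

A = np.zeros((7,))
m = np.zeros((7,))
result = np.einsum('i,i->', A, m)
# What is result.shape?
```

()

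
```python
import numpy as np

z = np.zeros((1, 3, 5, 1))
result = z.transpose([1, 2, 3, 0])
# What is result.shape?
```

(3, 5, 1, 1)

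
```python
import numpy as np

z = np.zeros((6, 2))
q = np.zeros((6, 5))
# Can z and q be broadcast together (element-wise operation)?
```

No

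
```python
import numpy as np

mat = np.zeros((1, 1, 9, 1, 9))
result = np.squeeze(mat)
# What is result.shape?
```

(9, 9)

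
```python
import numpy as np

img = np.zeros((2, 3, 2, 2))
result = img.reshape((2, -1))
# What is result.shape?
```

(2, 12)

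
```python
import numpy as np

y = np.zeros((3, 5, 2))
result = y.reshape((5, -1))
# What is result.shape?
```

(5, 6)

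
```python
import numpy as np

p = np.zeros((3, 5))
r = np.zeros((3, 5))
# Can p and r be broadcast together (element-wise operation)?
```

Yes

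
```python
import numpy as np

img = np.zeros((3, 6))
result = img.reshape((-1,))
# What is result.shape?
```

(18,)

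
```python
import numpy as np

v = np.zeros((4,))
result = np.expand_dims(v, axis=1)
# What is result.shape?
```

(4, 1)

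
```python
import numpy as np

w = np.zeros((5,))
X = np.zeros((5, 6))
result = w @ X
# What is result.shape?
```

(6,)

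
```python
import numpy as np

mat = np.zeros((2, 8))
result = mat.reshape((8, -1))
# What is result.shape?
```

(8, 2)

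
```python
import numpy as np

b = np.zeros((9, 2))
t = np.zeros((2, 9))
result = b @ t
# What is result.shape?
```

(9, 9)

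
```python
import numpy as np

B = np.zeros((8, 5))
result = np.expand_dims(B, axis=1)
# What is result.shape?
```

(8, 1, 5)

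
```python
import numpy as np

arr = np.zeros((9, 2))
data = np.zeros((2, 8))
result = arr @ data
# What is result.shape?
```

(9, 8)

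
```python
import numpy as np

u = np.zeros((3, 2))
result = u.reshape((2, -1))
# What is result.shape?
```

(2, 3)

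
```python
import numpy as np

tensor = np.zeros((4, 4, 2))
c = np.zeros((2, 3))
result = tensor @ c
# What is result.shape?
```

(4, 4, 3)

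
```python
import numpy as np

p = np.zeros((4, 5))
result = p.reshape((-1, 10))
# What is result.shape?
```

(2, 10)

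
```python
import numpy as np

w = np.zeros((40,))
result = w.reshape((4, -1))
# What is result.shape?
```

(4, 10)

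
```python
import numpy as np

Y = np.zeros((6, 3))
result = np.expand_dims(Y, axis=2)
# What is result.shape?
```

(6, 3, 1)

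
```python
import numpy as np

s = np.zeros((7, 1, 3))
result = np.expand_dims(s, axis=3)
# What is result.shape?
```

(7, 1, 3, 1)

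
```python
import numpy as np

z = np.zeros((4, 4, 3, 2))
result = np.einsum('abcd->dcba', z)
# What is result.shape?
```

(2, 3, 4, 4)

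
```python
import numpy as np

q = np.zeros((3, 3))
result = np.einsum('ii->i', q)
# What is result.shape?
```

(3,)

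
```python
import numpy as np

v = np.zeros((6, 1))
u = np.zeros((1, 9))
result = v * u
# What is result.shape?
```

(6, 9)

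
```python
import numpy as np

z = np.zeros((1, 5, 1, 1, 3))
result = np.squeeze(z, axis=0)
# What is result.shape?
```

(5, 1, 1, 3)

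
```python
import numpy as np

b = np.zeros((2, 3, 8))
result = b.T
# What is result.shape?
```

(8, 3, 2)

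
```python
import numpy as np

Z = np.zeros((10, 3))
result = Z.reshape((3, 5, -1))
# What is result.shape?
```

(3, 5, 2)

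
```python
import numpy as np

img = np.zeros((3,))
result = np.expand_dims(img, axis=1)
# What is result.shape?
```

(3, 1)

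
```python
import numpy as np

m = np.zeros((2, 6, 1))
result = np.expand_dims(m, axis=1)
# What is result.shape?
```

(2, 1, 6, 1)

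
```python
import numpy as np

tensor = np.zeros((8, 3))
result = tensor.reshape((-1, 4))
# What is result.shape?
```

(6, 4)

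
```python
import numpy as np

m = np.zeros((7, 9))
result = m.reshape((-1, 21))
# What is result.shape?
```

(3, 21)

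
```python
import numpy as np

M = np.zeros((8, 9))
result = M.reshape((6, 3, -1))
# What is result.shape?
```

(6, 3, 4)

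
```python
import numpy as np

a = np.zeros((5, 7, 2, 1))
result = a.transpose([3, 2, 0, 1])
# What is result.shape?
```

(1, 2, 5, 7)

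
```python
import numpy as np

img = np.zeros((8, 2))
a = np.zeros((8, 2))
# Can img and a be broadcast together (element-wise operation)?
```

Yes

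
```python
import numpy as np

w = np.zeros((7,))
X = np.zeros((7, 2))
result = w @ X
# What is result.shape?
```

(2,)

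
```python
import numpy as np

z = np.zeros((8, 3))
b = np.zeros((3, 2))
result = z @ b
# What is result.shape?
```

(8, 2)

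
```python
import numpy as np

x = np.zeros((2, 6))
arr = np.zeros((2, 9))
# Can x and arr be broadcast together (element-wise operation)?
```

No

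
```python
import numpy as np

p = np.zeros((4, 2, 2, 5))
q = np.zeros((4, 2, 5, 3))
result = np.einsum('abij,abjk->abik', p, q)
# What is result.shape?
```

(4, 2, 2, 3)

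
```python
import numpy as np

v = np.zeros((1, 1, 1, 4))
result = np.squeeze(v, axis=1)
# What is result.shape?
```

(1, 1, 4)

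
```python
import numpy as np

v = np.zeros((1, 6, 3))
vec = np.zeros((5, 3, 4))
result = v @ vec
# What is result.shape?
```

(5, 6, 4)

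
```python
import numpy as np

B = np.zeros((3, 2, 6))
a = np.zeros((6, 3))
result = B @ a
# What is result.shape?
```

(3, 2, 3)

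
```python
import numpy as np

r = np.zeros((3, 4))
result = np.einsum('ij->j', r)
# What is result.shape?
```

(4,)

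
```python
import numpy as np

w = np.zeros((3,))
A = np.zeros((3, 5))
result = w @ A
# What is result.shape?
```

(5,)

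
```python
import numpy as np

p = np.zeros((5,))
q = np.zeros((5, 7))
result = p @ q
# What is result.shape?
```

(7,)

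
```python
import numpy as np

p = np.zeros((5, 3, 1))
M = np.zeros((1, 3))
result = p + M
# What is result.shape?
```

(5, 3, 3)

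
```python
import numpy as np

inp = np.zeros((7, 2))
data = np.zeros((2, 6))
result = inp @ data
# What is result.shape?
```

(7, 6)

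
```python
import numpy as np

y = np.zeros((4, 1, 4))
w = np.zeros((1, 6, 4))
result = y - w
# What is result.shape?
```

(4, 6, 4)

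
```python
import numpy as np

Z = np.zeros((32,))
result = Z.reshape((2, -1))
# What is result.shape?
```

(2, 16)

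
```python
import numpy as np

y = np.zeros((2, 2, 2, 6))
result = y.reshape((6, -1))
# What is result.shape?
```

(6, 8)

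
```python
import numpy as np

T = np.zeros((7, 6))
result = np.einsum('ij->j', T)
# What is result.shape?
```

(6,)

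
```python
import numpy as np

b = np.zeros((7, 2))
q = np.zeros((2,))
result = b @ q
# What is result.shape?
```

(7,)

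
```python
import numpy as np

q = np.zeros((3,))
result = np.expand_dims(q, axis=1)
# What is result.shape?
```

(3, 1)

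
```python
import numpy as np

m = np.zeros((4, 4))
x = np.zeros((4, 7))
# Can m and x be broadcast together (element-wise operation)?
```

No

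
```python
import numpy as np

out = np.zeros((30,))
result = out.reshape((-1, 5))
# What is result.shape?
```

(6, 5)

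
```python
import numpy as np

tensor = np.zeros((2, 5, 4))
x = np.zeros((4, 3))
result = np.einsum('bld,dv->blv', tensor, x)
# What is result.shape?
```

(2, 5, 3)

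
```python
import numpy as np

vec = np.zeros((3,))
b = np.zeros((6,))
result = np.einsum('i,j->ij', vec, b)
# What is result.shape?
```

(3, 6)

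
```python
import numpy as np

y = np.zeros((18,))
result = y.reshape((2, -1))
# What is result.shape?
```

(2, 9)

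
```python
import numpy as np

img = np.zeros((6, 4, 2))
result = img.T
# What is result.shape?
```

(2, 4, 6)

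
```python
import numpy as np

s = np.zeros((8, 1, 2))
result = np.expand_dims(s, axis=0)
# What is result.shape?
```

(1, 8, 1, 2)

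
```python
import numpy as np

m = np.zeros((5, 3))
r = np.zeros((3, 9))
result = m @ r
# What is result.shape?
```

(5, 9)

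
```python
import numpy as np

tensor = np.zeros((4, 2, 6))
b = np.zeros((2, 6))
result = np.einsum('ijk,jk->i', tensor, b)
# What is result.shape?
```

(4,)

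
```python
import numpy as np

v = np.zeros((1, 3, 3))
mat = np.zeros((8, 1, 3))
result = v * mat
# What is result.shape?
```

(8, 3, 3)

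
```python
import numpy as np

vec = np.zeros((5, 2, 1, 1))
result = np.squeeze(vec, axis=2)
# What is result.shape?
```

(5, 2, 1)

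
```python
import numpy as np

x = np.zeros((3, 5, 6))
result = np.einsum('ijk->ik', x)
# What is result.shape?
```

(3, 6)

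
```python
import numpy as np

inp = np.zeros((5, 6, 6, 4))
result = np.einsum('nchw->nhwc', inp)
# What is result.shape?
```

(5, 6, 4, 6)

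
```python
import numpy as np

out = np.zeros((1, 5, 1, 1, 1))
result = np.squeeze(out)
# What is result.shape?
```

(5,)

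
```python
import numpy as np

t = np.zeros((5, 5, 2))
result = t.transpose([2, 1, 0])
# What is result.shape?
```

(2, 5, 5)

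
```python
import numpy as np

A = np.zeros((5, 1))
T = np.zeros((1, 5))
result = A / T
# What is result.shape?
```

(5, 5)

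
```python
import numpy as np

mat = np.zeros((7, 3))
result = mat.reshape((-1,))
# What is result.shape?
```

(21,)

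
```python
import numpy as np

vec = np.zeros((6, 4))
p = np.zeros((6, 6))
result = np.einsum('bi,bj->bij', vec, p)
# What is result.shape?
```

(6, 4, 6)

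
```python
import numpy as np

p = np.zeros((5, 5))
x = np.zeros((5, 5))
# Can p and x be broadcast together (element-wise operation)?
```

Yes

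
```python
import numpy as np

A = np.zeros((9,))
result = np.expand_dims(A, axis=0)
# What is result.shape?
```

(1, 9)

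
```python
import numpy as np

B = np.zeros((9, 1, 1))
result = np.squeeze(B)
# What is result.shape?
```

(9,)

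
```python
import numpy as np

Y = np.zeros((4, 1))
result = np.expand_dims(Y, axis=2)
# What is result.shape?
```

(4, 1, 1)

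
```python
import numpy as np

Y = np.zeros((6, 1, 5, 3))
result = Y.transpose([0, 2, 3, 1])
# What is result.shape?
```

(6, 5, 3, 1)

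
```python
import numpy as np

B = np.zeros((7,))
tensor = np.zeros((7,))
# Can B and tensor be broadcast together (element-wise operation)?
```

Yes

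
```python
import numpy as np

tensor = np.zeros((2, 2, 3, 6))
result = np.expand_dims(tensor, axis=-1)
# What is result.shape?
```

(2, 2, 3, 6, 1)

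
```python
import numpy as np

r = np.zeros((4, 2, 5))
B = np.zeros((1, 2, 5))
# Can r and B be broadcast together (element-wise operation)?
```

Yes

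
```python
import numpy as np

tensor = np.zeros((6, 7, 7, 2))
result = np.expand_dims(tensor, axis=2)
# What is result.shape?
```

(6, 7, 1, 7, 2)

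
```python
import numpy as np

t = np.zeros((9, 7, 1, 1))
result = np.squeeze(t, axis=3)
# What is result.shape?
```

(9, 7, 1)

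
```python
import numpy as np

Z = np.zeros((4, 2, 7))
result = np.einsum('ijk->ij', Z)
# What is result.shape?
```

(4, 2)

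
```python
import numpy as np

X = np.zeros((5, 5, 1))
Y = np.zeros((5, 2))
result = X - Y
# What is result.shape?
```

(5, 5, 2)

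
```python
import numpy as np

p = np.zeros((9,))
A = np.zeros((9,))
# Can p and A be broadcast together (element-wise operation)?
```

Yes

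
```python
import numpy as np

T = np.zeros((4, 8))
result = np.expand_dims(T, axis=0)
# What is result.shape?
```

(1, 4, 8)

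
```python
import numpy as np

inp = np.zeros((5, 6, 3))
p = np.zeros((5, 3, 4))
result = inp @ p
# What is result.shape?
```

(5, 6, 4)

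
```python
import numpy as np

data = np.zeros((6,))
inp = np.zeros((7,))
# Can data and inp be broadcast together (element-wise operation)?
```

No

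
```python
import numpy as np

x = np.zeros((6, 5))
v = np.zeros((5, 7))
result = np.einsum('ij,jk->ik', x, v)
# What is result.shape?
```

(6, 7)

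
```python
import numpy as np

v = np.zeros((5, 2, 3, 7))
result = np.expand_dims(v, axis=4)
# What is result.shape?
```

(5, 2, 3, 7, 1)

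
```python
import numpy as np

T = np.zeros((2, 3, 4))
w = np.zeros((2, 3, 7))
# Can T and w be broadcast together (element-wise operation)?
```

No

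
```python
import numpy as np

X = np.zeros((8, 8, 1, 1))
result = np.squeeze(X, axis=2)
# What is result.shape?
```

(8, 8, 1)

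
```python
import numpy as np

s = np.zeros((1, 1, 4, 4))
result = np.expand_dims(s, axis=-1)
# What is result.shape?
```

(1, 1, 4, 4, 1)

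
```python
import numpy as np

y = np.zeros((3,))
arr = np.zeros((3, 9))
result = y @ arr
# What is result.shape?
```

(9,)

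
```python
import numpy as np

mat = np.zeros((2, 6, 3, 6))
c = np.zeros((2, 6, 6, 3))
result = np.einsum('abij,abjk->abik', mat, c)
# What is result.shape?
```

(2, 6, 3, 3)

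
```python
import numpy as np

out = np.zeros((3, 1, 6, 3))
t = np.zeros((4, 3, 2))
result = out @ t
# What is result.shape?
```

(3, 4, 6, 2)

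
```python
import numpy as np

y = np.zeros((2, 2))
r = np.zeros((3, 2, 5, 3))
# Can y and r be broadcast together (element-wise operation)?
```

No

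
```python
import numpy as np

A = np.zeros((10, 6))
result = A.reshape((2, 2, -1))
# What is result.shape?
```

(2, 2, 15)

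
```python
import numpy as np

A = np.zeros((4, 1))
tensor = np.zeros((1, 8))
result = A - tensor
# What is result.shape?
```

(4, 8)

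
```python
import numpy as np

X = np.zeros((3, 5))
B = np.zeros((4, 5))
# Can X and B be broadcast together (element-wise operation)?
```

No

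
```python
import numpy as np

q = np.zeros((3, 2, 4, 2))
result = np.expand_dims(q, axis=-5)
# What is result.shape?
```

(1, 3, 2, 4, 2)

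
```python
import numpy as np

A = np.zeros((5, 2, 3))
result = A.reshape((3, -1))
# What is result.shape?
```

(3, 10)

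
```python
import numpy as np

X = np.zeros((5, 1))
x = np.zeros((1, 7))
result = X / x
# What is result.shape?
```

(5, 7)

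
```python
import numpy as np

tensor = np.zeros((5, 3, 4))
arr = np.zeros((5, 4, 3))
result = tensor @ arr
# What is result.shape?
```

(5, 3, 3)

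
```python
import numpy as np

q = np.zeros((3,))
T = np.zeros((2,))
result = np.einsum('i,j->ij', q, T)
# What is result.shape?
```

(3, 2)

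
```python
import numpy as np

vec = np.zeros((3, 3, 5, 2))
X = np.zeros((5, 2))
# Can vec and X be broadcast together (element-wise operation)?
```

Yes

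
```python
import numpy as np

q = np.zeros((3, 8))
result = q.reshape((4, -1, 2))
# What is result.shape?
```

(4, 3, 2)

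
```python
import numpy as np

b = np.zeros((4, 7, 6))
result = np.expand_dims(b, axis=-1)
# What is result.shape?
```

(4, 7, 6, 1)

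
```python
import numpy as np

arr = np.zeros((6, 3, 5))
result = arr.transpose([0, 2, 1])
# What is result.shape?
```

(6, 5, 3)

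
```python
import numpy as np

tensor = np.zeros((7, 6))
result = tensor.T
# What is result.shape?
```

(6, 7)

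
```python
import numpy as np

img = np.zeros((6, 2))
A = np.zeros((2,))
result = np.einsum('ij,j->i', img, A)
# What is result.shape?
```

(6,)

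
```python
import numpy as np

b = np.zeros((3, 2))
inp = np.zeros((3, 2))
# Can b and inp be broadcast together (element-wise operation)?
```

Yes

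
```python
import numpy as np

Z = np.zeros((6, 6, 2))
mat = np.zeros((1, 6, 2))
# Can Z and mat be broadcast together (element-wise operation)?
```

Yes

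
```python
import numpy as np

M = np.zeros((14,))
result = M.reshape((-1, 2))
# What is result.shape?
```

(7, 2)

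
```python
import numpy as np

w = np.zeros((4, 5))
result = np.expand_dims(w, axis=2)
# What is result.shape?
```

(4, 5, 1)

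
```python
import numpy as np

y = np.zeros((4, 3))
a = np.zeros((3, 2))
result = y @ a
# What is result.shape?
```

(4, 2)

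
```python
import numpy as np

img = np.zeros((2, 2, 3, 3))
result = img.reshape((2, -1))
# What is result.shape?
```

(2, 18)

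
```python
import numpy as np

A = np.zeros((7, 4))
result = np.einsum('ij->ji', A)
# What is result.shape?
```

(4, 7)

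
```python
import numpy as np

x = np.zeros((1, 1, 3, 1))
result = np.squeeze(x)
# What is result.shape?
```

(3,)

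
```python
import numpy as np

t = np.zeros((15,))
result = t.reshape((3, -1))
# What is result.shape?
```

(3, 5)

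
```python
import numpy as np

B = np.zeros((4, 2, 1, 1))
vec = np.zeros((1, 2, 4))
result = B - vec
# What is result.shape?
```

(4, 2, 2, 4)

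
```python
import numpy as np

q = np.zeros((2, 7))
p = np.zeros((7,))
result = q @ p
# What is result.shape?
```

(2,)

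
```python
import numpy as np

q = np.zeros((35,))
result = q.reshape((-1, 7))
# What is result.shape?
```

(5, 7)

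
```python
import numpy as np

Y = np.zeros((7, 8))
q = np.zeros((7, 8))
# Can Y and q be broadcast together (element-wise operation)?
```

Yes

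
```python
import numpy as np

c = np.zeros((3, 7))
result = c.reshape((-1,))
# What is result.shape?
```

(21,)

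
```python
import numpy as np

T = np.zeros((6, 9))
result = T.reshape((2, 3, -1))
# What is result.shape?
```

(2, 3, 9)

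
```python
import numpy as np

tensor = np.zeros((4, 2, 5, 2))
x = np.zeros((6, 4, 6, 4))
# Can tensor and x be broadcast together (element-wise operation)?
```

No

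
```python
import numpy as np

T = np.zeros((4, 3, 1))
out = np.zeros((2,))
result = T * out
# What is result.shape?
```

(4, 3, 2)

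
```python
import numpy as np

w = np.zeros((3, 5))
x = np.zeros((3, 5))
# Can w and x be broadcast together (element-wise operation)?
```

Yes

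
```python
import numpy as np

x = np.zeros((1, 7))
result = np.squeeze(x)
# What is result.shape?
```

(7,)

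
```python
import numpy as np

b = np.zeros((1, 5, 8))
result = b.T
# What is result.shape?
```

(8, 5, 1)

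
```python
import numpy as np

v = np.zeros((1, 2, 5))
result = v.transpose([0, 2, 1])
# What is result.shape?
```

(1, 5, 2)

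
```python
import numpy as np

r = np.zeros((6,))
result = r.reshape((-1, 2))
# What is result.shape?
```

(3, 2)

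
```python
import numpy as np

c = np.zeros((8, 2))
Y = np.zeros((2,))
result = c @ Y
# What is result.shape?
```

(8,)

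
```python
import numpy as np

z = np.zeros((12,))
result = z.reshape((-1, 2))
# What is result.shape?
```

(6, 2)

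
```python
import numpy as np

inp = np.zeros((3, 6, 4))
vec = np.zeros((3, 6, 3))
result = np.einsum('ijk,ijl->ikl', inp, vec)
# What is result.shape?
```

(3, 4, 3)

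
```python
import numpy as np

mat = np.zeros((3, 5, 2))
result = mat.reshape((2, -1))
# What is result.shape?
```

(2, 15)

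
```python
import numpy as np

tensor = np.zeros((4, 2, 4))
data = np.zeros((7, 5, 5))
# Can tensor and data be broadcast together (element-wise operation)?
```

No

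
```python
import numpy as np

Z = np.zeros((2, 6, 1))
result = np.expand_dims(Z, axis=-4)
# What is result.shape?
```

(1, 2, 6, 1)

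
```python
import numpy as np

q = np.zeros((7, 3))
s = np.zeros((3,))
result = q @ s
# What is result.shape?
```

(7,)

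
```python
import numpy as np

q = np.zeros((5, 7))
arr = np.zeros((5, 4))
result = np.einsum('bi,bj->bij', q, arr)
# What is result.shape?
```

(5, 7, 4)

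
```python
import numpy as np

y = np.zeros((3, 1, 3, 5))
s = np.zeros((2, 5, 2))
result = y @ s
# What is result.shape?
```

(3, 2, 3, 2)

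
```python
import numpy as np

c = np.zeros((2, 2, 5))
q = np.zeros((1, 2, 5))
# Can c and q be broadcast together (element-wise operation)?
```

Yes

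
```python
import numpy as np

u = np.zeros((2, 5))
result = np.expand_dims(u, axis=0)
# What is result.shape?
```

(1, 2, 5)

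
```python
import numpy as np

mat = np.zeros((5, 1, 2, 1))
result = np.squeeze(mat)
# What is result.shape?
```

(5, 2)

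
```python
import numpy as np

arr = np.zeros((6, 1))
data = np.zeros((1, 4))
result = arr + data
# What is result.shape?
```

(6, 4)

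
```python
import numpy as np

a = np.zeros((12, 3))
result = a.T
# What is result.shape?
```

(3, 12)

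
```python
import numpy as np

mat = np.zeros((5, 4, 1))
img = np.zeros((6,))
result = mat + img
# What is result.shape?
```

(5, 4, 6)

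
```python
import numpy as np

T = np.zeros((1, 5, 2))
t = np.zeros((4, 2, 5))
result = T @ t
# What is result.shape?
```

(4, 5, 5)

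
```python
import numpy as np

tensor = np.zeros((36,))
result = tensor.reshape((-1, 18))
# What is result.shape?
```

(2, 18)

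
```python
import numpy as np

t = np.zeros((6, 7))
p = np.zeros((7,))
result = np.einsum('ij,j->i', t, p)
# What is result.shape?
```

(6,)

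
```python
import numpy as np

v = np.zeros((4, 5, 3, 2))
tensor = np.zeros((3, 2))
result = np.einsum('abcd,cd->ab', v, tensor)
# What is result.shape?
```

(4, 5)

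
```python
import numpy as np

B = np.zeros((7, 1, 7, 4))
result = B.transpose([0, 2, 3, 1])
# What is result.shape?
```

(7, 7, 4, 1)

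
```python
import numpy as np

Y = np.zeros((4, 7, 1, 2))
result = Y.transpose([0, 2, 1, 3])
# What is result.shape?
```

(4, 1, 7, 2)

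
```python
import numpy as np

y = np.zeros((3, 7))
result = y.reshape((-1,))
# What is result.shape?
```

(21,)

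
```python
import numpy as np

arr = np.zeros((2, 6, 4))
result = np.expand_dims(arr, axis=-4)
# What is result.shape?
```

(1, 2, 6, 4)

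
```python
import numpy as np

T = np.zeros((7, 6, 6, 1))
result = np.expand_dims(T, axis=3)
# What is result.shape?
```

(7, 6, 6, 1, 1)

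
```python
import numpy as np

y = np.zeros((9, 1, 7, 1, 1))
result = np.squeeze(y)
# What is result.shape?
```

(9, 7)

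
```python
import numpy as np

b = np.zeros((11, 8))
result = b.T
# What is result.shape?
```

(8, 11)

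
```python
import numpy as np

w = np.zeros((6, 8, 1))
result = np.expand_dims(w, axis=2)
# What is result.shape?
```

(6, 8, 1, 1)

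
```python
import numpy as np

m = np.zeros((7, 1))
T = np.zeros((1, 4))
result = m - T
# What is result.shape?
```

(7, 4)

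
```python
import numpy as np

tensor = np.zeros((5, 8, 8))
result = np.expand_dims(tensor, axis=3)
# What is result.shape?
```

(5, 8, 8, 1)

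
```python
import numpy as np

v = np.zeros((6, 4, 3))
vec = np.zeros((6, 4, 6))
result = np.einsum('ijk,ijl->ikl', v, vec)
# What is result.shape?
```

(6, 3, 6)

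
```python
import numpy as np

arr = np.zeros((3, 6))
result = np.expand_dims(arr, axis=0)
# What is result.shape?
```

(1, 3, 6)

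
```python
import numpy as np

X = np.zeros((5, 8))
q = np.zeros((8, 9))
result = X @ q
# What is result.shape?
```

(5, 9)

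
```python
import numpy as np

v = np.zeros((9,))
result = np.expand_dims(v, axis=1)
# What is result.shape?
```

(9, 1)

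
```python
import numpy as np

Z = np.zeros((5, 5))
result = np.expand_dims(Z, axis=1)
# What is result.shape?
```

(5, 1, 5)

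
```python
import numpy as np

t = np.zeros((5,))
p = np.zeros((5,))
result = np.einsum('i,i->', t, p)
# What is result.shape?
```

()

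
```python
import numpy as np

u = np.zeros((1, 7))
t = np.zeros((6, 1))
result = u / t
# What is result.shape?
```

(6, 7)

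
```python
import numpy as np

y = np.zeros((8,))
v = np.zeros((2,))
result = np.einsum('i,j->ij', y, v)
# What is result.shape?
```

(8, 2)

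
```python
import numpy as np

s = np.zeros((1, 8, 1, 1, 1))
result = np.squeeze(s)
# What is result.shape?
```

(8,)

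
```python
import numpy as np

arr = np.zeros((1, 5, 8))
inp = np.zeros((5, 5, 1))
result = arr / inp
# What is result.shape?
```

(5, 5, 8)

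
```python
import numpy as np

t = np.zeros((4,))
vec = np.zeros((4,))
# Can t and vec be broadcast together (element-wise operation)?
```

Yes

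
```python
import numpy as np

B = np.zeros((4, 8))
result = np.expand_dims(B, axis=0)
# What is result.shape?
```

(1, 4, 8)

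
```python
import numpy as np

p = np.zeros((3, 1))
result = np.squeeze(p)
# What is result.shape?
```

(3,)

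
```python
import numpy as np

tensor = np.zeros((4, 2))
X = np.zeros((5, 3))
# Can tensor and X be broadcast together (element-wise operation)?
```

No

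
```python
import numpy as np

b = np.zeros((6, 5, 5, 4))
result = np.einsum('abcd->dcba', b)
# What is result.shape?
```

(4, 5, 5, 6)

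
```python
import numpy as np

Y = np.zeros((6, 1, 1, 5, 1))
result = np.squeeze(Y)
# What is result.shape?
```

(6, 5)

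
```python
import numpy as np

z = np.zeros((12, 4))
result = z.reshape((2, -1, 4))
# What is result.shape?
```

(2, 6, 4)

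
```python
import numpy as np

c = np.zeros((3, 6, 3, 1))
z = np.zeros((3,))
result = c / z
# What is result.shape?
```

(3, 6, 3, 3)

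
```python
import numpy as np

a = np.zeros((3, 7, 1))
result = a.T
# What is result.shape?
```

(1, 7, 3)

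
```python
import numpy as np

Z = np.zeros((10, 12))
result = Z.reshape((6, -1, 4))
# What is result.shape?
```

(6, 5, 4)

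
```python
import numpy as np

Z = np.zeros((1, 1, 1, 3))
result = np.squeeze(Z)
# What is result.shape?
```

(3,)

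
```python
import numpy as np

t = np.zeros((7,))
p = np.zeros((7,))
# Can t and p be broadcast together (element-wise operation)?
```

Yes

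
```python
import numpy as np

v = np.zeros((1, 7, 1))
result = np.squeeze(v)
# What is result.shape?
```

(7,)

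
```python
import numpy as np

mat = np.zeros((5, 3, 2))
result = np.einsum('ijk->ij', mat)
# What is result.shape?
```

(5, 3)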